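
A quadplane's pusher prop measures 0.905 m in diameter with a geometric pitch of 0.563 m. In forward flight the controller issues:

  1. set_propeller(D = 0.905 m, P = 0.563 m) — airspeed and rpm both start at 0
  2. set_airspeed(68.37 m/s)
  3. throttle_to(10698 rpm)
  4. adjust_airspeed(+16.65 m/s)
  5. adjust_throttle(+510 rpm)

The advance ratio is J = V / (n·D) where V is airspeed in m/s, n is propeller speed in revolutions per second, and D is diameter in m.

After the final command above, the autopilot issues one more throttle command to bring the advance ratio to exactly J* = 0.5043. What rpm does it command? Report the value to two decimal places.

rpm = 11177.25

set_propeller: D = 0.905 m, P = 0.563 m (p = P/D = 0.622099); state ← (V=0, rpm=0)
set_airspeed(68.37): V ← 68.37 m/s
throttle_to(10698): rpm ← 10698
adjust_airspeed(+16.65): V ← 68.37 +16.65 = 85.02 m/s
adjust_throttle(+510): rpm ← 10698 +510 = 11208
final state: V = 85.02 m/s, rpm = 11208 → n = rpm/60 = 186.800000 rev/s
target J* = 0.5043; solve J* = V/(n·D) for n: n = V/(J*·D) = 85.02/(0.5043 × 0.905) = 186.287431 rev/s
rpm = 60·n = 11177.245851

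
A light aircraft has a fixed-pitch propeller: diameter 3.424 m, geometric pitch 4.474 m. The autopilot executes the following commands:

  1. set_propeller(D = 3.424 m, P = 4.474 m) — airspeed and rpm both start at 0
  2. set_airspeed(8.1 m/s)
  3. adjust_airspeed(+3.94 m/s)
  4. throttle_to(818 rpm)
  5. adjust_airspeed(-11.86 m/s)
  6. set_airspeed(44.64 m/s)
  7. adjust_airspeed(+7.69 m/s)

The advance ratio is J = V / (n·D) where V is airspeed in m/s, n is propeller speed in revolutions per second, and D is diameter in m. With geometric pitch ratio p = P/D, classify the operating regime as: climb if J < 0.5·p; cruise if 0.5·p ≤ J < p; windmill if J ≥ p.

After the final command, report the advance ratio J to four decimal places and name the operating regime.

set_propeller: D = 3.424 m, P = 4.474 m (p = P/D = 1.306659); state ← (V=0, rpm=0)
set_airspeed(8.1): V ← 8.1 m/s
adjust_airspeed(+3.94): V ← 8.1 +3.94 = 12.04 m/s
throttle_to(818): rpm ← 818
adjust_airspeed(-11.86): V ← 12.04 -11.86 = 0.18 m/s
set_airspeed(44.64): V ← 44.64 m/s
adjust_airspeed(+7.69): V ← 44.64 +7.69 = 52.33 m/s
final state: V = 52.33 m/s, rpm = 818 → n = rpm/60 = 13.633333 rev/s
J = V / (n·D) = 52.33 / (13.633333 × 3.424) = 1.121024
regime bands: climb J<0.6533 | cruise [0.6533, 1.3067) | windmill J≥1.3067
J = 1.1210 → cruise

J = 1.1210, regime = cruise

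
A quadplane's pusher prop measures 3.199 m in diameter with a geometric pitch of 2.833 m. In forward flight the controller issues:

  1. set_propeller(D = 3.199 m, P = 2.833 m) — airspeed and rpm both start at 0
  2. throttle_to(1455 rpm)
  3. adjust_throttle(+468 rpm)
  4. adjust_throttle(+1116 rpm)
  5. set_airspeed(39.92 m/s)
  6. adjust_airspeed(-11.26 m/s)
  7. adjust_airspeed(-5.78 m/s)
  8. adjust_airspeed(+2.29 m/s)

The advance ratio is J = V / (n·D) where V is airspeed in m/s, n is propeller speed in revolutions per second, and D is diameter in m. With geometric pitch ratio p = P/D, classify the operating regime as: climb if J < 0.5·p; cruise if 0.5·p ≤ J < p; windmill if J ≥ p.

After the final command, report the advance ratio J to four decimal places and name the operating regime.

J = 0.1553, regime = climb

set_propeller: D = 3.199 m, P = 2.833 m (p = P/D = 0.885589); state ← (V=0, rpm=0)
throttle_to(1455): rpm ← 1455
adjust_throttle(+468): rpm ← 1455 +468 = 1923
adjust_throttle(+1116): rpm ← 1923 +1116 = 3039
set_airspeed(39.92): V ← 39.92 m/s
adjust_airspeed(-11.26): V ← 39.92 -11.26 = 28.66 m/s
adjust_airspeed(-5.78): V ← 28.66 -5.78 = 22.88 m/s
adjust_airspeed(+2.29): V ← 22.88 +2.29 = 25.17 m/s
final state: V = 25.17 m/s, rpm = 3039 → n = rpm/60 = 50.650000 rev/s
J = V / (n·D) = 25.17 / (50.650000 × 3.199) = 0.155342
regime bands: climb J<0.4428 | cruise [0.4428, 0.8856) | windmill J≥0.8856
J = 0.1553 → climb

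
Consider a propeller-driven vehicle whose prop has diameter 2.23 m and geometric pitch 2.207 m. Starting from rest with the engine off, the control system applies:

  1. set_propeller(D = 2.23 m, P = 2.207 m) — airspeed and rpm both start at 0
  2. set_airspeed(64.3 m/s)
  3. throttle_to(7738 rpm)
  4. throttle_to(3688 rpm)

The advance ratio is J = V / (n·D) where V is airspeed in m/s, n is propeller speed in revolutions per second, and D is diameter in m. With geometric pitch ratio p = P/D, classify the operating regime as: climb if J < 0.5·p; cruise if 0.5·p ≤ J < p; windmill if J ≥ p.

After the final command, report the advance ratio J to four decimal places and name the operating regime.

set_propeller: D = 2.23 m, P = 2.207 m (p = P/D = 0.989686); state ← (V=0, rpm=0)
set_airspeed(64.3): V ← 64.3 m/s
throttle_to(7738): rpm ← 7738
throttle_to(3688): rpm ← 3688
final state: V = 64.3 m/s, rpm = 3688 → n = rpm/60 = 61.466667 rev/s
J = V / (n·D) = 64.3 / (61.466667 × 2.23) = 0.469101
regime bands: climb J<0.4948 | cruise [0.4948, 0.9897) | windmill J≥0.9897
J = 0.4691 → climb

J = 0.4691, regime = climb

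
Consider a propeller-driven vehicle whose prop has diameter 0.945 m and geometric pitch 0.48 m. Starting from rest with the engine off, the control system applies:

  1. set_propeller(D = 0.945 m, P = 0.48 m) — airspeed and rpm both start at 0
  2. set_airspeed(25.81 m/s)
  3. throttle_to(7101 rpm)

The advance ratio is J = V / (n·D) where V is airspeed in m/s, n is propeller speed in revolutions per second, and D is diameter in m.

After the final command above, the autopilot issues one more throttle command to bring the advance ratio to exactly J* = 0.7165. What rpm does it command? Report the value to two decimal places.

set_propeller: D = 0.945 m, P = 0.48 m (p = P/D = 0.507937); state ← (V=0, rpm=0)
set_airspeed(25.81): V ← 25.81 m/s
throttle_to(7101): rpm ← 7101
final state: V = 25.81 m/s, rpm = 7101 → n = rpm/60 = 118.350000 rev/s
target J* = 0.7165; solve J* = V/(n·D) for n: n = V/(J*·D) = 25.81/(0.7165 × 0.945) = 38.118869 rev/s
rpm = 60·n = 2287.132113

rpm = 2287.13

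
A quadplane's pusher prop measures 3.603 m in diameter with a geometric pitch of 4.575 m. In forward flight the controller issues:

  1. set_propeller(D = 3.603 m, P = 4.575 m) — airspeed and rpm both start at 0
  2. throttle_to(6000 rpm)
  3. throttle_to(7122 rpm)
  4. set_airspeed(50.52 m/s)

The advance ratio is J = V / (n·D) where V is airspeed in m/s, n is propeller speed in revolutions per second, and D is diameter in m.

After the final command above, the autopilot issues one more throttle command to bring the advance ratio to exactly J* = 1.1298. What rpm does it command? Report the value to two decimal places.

rpm = 744.64

set_propeller: D = 3.603 m, P = 4.575 m (p = P/D = 1.269775); state ← (V=0, rpm=0)
throttle_to(6000): rpm ← 6000
throttle_to(7122): rpm ← 7122
set_airspeed(50.52): V ← 50.52 m/s
final state: V = 50.52 m/s, rpm = 7122 → n = rpm/60 = 118.700000 rev/s
target J* = 1.1298; solve J* = V/(n·D) for n: n = V/(J*·D) = 50.52/(1.1298 × 3.603) = 12.410735 rev/s
rpm = 60·n = 744.644112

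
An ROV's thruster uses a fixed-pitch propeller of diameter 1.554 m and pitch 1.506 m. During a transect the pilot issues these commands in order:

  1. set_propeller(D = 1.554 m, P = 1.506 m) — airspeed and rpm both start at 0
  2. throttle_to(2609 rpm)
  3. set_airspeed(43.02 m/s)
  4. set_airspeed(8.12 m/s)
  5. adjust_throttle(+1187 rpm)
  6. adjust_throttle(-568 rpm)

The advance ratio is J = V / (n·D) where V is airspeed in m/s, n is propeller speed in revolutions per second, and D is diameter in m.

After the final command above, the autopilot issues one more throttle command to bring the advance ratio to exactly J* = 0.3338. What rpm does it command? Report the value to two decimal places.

rpm = 939.23

set_propeller: D = 1.554 m, P = 1.506 m (p = P/D = 0.969112); state ← (V=0, rpm=0)
throttle_to(2609): rpm ← 2609
set_airspeed(43.02): V ← 43.02 m/s
set_airspeed(8.12): V ← 8.12 m/s
adjust_throttle(+1187): rpm ← 2609 +1187 = 3796
adjust_throttle(-568): rpm ← 3796 -568 = 3228
final state: V = 8.12 m/s, rpm = 3228 → n = rpm/60 = 53.800000 rev/s
target J* = 0.3338; solve J* = V/(n·D) for n: n = V/(J*·D) = 8.12/(0.3338 × 1.554) = 15.653760 rev/s
rpm = 60·n = 939.225625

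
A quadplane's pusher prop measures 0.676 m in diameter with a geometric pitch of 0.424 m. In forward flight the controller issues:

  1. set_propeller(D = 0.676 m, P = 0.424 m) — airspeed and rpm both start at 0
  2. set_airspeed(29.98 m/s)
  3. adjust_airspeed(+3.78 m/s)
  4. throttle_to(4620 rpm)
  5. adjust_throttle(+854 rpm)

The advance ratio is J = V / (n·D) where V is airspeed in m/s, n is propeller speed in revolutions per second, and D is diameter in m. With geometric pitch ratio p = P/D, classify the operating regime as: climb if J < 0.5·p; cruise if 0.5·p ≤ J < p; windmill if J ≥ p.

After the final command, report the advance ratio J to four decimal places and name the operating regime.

J = 0.5474, regime = cruise

set_propeller: D = 0.676 m, P = 0.424 m (p = P/D = 0.627219); state ← (V=0, rpm=0)
set_airspeed(29.98): V ← 29.98 m/s
adjust_airspeed(+3.78): V ← 29.98 +3.78 = 33.76 m/s
throttle_to(4620): rpm ← 4620
adjust_throttle(+854): rpm ← 4620 +854 = 5474
final state: V = 33.76 m/s, rpm = 5474 → n = rpm/60 = 91.233333 rev/s
J = V / (n·D) = 33.76 / (91.233333 × 0.676) = 0.547397
regime bands: climb J<0.3136 | cruise [0.3136, 0.6272) | windmill J≥0.6272
J = 0.5474 → cruise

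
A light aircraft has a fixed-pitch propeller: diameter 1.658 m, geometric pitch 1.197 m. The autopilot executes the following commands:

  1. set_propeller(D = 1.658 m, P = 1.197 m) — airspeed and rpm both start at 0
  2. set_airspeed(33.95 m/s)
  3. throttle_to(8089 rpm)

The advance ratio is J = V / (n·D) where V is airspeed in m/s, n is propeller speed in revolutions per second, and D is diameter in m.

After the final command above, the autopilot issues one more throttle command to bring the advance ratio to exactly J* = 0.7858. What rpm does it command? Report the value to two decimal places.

set_propeller: D = 1.658 m, P = 1.197 m (p = P/D = 0.721954); state ← (V=0, rpm=0)
set_airspeed(33.95): V ← 33.95 m/s
throttle_to(8089): rpm ← 8089
final state: V = 33.95 m/s, rpm = 8089 → n = rpm/60 = 134.816667 rev/s
target J* = 0.7858; solve J* = V/(n·D) for n: n = V/(J*·D) = 33.95/(0.7858 × 1.658) = 26.058129 rev/s
rpm = 60·n = 1563.487734

rpm = 1563.49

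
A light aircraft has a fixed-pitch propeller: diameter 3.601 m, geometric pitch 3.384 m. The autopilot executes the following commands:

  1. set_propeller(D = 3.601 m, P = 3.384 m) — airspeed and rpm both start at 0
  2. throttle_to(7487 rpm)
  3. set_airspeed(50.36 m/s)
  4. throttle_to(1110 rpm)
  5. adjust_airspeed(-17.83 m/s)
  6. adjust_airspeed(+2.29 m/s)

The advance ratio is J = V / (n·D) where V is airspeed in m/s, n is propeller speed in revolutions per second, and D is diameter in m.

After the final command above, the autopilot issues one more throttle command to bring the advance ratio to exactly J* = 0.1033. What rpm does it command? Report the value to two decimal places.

rpm = 5616.38

set_propeller: D = 3.601 m, P = 3.384 m (p = P/D = 0.939739); state ← (V=0, rpm=0)
throttle_to(7487): rpm ← 7487
set_airspeed(50.36): V ← 50.36 m/s
throttle_to(1110): rpm ← 1110
adjust_airspeed(-17.83): V ← 50.36 -17.83 = 32.53 m/s
adjust_airspeed(+2.29): V ← 32.53 +2.29 = 34.82 m/s
final state: V = 34.82 m/s, rpm = 1110 → n = rpm/60 = 18.500000 rev/s
target J* = 0.1033; solve J* = V/(n·D) for n: n = V/(J*·D) = 34.82/(0.1033 × 3.601) = 93.606353 rev/s
rpm = 60·n = 5616.381165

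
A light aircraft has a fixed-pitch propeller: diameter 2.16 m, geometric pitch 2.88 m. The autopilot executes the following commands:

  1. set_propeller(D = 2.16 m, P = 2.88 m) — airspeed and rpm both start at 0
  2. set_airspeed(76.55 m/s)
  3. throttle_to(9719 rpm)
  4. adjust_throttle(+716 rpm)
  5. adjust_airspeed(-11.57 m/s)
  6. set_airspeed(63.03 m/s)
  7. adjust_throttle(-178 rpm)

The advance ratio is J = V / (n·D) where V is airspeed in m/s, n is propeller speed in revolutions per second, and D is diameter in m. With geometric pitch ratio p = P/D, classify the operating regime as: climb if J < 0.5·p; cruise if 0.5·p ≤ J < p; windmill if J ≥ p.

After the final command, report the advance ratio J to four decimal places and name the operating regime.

set_propeller: D = 2.16 m, P = 2.88 m (p = P/D = 1.333333); state ← (V=0, rpm=0)
set_airspeed(76.55): V ← 76.55 m/s
throttle_to(9719): rpm ← 9719
adjust_throttle(+716): rpm ← 9719 +716 = 10435
adjust_airspeed(-11.57): V ← 76.55 -11.57 = 64.98 m/s
set_airspeed(63.03): V ← 63.03 m/s
adjust_throttle(-178): rpm ← 10435 -178 = 10257
final state: V = 63.03 m/s, rpm = 10257 → n = rpm/60 = 170.950000 rev/s
J = V / (n·D) = 63.03 / (170.950000 × 2.16) = 0.170696
regime bands: climb J<0.6667 | cruise [0.6667, 1.3333) | windmill J≥1.3333
J = 0.1707 → climb

J = 0.1707, regime = climb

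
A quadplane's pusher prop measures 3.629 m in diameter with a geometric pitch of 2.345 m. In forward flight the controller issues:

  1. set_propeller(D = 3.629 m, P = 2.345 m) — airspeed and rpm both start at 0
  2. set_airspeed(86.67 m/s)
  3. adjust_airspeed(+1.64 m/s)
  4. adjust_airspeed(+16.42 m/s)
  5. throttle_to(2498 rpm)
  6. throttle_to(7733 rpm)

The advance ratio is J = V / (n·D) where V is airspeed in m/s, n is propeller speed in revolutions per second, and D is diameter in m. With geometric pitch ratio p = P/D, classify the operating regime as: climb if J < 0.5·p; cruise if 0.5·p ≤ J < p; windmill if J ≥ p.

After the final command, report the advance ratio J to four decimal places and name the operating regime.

set_propeller: D = 3.629 m, P = 2.345 m (p = P/D = 0.646184); state ← (V=0, rpm=0)
set_airspeed(86.67): V ← 86.67 m/s
adjust_airspeed(+1.64): V ← 86.67 +1.64 = 88.31 m/s
adjust_airspeed(+16.42): V ← 88.31 +16.42 = 104.73 m/s
throttle_to(2498): rpm ← 2498
throttle_to(7733): rpm ← 7733
final state: V = 104.73 m/s, rpm = 7733 → n = rpm/60 = 128.883333 rev/s
J = V / (n·D) = 104.73 / (128.883333 × 3.629) = 0.223917
regime bands: climb J<0.3231 | cruise [0.3231, 0.6462) | windmill J≥0.6462
J = 0.2239 → climb

J = 0.2239, regime = climb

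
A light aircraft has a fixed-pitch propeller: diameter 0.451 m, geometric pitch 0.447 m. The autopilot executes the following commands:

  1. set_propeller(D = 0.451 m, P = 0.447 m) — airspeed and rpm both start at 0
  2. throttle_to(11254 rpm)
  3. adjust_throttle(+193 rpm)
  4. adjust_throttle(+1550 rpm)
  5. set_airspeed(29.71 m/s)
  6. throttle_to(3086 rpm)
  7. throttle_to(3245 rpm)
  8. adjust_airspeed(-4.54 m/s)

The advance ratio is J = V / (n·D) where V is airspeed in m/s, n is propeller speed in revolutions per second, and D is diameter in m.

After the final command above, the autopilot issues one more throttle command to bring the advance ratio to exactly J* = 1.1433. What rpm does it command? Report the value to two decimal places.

set_propeller: D = 0.451 m, P = 0.447 m (p = P/D = 0.991131); state ← (V=0, rpm=0)
throttle_to(11254): rpm ← 11254
adjust_throttle(+193): rpm ← 11254 +193 = 11447
adjust_throttle(+1550): rpm ← 11447 +1550 = 12997
set_airspeed(29.71): V ← 29.71 m/s
throttle_to(3086): rpm ← 3086
throttle_to(3245): rpm ← 3245
adjust_airspeed(-4.54): V ← 29.71 -4.54 = 25.17 m/s
final state: V = 25.17 m/s, rpm = 3245 → n = rpm/60 = 54.083333 rev/s
target J* = 1.1433; solve J* = V/(n·D) for n: n = V/(J*·D) = 25.17/(1.1433 × 0.451) = 48.814233 rev/s
rpm = 60·n = 2928.853983

rpm = 2928.85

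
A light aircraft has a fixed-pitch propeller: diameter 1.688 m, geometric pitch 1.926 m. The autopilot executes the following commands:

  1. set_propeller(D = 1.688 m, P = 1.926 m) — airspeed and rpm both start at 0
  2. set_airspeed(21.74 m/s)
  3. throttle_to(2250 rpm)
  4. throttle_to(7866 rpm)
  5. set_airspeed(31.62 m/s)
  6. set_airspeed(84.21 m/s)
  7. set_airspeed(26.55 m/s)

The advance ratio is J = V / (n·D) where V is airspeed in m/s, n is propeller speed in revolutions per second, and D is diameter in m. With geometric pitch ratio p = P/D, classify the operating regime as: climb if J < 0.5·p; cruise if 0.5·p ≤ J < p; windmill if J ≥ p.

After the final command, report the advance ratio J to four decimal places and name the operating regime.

set_propeller: D = 1.688 m, P = 1.926 m (p = P/D = 1.140995); state ← (V=0, rpm=0)
set_airspeed(21.74): V ← 21.74 m/s
throttle_to(2250): rpm ← 2250
throttle_to(7866): rpm ← 7866
set_airspeed(31.62): V ← 31.62 m/s
set_airspeed(84.21): V ← 84.21 m/s
set_airspeed(26.55): V ← 26.55 m/s
final state: V = 26.55 m/s, rpm = 7866 → n = rpm/60 = 131.100000 rev/s
J = V / (n·D) = 26.55 / (131.100000 × 1.688) = 0.119975
regime bands: climb J<0.5705 | cruise [0.5705, 1.1410) | windmill J≥1.1410
J = 0.1200 → climb

J = 0.1200, regime = climb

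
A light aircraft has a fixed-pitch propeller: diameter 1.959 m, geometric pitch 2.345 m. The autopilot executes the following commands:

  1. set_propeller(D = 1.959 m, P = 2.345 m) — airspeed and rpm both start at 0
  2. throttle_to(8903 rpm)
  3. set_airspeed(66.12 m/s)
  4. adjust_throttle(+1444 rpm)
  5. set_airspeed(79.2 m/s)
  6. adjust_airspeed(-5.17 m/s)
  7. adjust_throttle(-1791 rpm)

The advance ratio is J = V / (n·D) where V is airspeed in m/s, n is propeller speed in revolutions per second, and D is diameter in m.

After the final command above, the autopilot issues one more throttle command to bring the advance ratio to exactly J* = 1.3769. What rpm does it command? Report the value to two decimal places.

rpm = 1646.73

set_propeller: D = 1.959 m, P = 2.345 m (p = P/D = 1.197039); state ← (V=0, rpm=0)
throttle_to(8903): rpm ← 8903
set_airspeed(66.12): V ← 66.12 m/s
adjust_throttle(+1444): rpm ← 8903 +1444 = 10347
set_airspeed(79.2): V ← 79.2 m/s
adjust_airspeed(-5.17): V ← 79.2 -5.17 = 74.03 m/s
adjust_throttle(-1791): rpm ← 10347 -1791 = 8556
final state: V = 74.03 m/s, rpm = 8556 → n = rpm/60 = 142.600000 rev/s
target J* = 1.3769; solve J* = V/(n·D) for n: n = V/(J*·D) = 74.03/(1.3769 × 1.959) = 27.445485 rev/s
rpm = 60·n = 1646.729114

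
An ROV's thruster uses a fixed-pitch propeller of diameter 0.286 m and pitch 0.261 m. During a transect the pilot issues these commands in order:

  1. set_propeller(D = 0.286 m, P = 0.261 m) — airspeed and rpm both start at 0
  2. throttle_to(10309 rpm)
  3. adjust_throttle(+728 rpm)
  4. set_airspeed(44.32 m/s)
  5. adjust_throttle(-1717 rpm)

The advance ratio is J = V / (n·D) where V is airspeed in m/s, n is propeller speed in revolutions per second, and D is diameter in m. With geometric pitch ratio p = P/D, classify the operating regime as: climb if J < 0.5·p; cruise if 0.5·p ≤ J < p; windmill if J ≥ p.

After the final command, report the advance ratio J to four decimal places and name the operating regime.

J = 0.9976, regime = windmill

set_propeller: D = 0.286 m, P = 0.261 m (p = P/D = 0.912587); state ← (V=0, rpm=0)
throttle_to(10309): rpm ← 10309
adjust_throttle(+728): rpm ← 10309 +728 = 11037
set_airspeed(44.32): V ← 44.32 m/s
adjust_throttle(-1717): rpm ← 11037 -1717 = 9320
final state: V = 44.32 m/s, rpm = 9320 → n = rpm/60 = 155.333333 rev/s
J = V / (n·D) = 44.32 / (155.333333 × 0.286) = 0.997629
regime bands: climb J<0.4563 | cruise [0.4563, 0.9126) | windmill J≥0.9126
J = 0.9976 → windmill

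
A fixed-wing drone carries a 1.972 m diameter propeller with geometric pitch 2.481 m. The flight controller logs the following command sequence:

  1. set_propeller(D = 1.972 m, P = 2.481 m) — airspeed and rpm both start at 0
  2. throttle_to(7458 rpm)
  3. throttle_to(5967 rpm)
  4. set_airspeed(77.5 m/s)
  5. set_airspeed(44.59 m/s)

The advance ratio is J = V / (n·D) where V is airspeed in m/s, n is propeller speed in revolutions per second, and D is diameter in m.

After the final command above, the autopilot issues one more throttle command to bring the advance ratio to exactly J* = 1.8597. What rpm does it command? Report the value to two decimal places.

set_propeller: D = 1.972 m, P = 2.481 m (p = P/D = 1.258114); state ← (V=0, rpm=0)
throttle_to(7458): rpm ← 7458
throttle_to(5967): rpm ← 5967
set_airspeed(77.5): V ← 77.5 m/s
set_airspeed(44.59): V ← 44.59 m/s
final state: V = 44.59 m/s, rpm = 5967 → n = rpm/60 = 99.450000 rev/s
target J* = 1.8597; solve J* = V/(n·D) for n: n = V/(J*·D) = 44.59/(1.8597 × 1.972) = 12.158715 rev/s
rpm = 60·n = 729.522886

rpm = 729.52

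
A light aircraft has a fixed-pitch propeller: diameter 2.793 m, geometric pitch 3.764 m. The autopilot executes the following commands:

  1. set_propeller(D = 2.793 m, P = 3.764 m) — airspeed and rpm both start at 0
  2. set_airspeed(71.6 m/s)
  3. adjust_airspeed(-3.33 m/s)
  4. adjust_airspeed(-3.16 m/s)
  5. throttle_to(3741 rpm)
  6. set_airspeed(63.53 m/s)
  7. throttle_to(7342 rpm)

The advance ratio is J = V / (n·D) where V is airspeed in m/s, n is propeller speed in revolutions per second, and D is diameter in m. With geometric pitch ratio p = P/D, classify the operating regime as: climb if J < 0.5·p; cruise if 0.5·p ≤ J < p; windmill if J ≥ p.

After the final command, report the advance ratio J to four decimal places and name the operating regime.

J = 0.1859, regime = climb

set_propeller: D = 2.793 m, P = 3.764 m (p = P/D = 1.347655); state ← (V=0, rpm=0)
set_airspeed(71.6): V ← 71.6 m/s
adjust_airspeed(-3.33): V ← 71.6 -3.33 = 68.27 m/s
adjust_airspeed(-3.16): V ← 68.27 -3.16 = 65.11 m/s
throttle_to(3741): rpm ← 3741
set_airspeed(63.53): V ← 63.53 m/s
throttle_to(7342): rpm ← 7342
final state: V = 63.53 m/s, rpm = 7342 → n = rpm/60 = 122.366667 rev/s
J = V / (n·D) = 63.53 / (122.366667 × 2.793) = 0.185885
regime bands: climb J<0.6738 | cruise [0.6738, 1.3477) | windmill J≥1.3477
J = 0.1859 → climb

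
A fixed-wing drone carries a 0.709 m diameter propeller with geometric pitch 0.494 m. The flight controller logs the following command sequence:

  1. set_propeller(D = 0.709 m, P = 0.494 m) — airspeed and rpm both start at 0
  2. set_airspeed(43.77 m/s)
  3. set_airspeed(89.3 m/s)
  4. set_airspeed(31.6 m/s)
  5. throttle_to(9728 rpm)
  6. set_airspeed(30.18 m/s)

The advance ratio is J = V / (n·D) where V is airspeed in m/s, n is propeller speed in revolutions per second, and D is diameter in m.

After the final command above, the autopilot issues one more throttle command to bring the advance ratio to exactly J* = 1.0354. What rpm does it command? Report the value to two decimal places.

rpm = 2466.70

set_propeller: D = 0.709 m, P = 0.494 m (p = P/D = 0.696756); state ← (V=0, rpm=0)
set_airspeed(43.77): V ← 43.77 m/s
set_airspeed(89.3): V ← 89.3 m/s
set_airspeed(31.6): V ← 31.6 m/s
throttle_to(9728): rpm ← 9728
set_airspeed(30.18): V ← 30.18 m/s
final state: V = 30.18 m/s, rpm = 9728 → n = rpm/60 = 162.133333 rev/s
target J* = 1.0354; solve J* = V/(n·D) for n: n = V/(J*·D) = 30.18/(1.0354 × 0.709) = 41.111644 rev/s
rpm = 60·n = 2466.698615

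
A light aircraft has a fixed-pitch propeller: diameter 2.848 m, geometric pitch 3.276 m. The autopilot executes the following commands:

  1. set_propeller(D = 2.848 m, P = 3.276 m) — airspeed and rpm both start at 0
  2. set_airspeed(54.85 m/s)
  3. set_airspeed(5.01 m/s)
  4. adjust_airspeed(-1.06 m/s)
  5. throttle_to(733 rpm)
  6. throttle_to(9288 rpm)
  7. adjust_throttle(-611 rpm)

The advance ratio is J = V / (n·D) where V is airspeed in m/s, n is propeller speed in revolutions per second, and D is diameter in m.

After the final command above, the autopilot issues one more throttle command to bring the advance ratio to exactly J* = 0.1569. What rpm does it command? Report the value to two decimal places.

rpm = 530.38

set_propeller: D = 2.848 m, P = 3.276 m (p = P/D = 1.150281); state ← (V=0, rpm=0)
set_airspeed(54.85): V ← 54.85 m/s
set_airspeed(5.01): V ← 5.01 m/s
adjust_airspeed(-1.06): V ← 5.01 -1.06 = 3.95 m/s
throttle_to(733): rpm ← 733
throttle_to(9288): rpm ← 9288
adjust_throttle(-611): rpm ← 9288 -611 = 8677
final state: V = 3.95 m/s, rpm = 8677 → n = rpm/60 = 144.616667 rev/s
target J* = 0.1569; solve J* = V/(n·D) for n: n = V/(J*·D) = 3.95/(0.1569 × 2.848) = 8.839632 rev/s
rpm = 60·n = 530.377898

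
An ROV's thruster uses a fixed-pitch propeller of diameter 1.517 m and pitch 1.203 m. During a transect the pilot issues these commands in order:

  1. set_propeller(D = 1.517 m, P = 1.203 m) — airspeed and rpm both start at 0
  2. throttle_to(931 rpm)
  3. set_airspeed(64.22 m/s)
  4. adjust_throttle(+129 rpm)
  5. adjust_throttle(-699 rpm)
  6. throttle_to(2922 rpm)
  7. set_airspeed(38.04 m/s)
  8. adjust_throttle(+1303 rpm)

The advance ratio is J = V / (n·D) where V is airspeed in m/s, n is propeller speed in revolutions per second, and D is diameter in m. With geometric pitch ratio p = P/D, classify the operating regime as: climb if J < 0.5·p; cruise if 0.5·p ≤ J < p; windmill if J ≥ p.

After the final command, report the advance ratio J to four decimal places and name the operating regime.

J = 0.3561, regime = climb

set_propeller: D = 1.517 m, P = 1.203 m (p = P/D = 0.793013); state ← (V=0, rpm=0)
throttle_to(931): rpm ← 931
set_airspeed(64.22): V ← 64.22 m/s
adjust_throttle(+129): rpm ← 931 +129 = 1060
adjust_throttle(-699): rpm ← 1060 -699 = 361
throttle_to(2922): rpm ← 2922
set_airspeed(38.04): V ← 38.04 m/s
adjust_throttle(+1303): rpm ← 2922 +1303 = 4225
final state: V = 38.04 m/s, rpm = 4225 → n = rpm/60 = 70.416667 rev/s
J = V / (n·D) = 38.04 / (70.416667 × 1.517) = 0.356106
regime bands: climb J<0.3965 | cruise [0.3965, 0.7930) | windmill J≥0.7930
J = 0.3561 → climb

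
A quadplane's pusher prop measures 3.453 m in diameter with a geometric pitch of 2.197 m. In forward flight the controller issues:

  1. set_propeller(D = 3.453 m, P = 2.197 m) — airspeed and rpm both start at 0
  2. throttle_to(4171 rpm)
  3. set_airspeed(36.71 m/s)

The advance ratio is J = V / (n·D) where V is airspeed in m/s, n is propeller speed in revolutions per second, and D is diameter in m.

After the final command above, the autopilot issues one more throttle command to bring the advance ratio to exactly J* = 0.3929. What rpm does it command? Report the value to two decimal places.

set_propeller: D = 3.453 m, P = 2.197 m (p = P/D = 0.636258); state ← (V=0, rpm=0)
throttle_to(4171): rpm ← 4171
set_airspeed(36.71): V ← 36.71 m/s
final state: V = 36.71 m/s, rpm = 4171 → n = rpm/60 = 69.516667 rev/s
target J* = 0.3929; solve J* = V/(n·D) for n: n = V/(J*·D) = 36.71/(0.3929 × 3.453) = 27.058628 rev/s
rpm = 60·n = 1623.517700

rpm = 1623.52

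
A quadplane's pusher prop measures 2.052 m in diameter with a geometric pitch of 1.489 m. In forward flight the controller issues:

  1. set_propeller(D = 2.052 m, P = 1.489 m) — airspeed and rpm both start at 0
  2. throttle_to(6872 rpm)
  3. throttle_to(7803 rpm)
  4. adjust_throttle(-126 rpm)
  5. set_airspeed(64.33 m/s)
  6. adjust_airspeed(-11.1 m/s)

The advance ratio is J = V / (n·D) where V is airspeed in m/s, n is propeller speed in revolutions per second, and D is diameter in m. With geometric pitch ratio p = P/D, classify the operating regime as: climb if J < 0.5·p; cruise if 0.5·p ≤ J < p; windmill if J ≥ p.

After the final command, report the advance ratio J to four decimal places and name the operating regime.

set_propeller: D = 2.052 m, P = 1.489 m (p = P/D = 0.725634); state ← (V=0, rpm=0)
throttle_to(6872): rpm ← 6872
throttle_to(7803): rpm ← 7803
adjust_throttle(-126): rpm ← 7803 -126 = 7677
set_airspeed(64.33): V ← 64.33 m/s
adjust_airspeed(-11.1): V ← 64.33 -11.1 = 53.23 m/s
final state: V = 53.23 m/s, rpm = 7677 → n = rpm/60 = 127.950000 rev/s
J = V / (n·D) = 53.23 / (127.950000 × 2.052) = 0.202740
regime bands: climb J<0.3628 | cruise [0.3628, 0.7256) | windmill J≥0.7256
J = 0.2027 → climb

J = 0.2027, regime = climb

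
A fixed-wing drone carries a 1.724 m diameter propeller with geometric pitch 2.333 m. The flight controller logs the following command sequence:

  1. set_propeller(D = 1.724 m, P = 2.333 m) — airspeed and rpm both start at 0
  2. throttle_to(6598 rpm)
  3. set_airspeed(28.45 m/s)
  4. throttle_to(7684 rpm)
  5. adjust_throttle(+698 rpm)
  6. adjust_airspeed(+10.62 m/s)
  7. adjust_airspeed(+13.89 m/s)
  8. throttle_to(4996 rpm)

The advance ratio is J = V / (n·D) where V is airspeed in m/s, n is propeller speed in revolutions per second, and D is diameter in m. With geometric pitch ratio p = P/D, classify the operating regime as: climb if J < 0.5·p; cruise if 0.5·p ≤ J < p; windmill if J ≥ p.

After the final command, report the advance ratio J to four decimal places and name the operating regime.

set_propeller: D = 1.724 m, P = 2.333 m (p = P/D = 1.353248); state ← (V=0, rpm=0)
throttle_to(6598): rpm ← 6598
set_airspeed(28.45): V ← 28.45 m/s
throttle_to(7684): rpm ← 7684
adjust_throttle(+698): rpm ← 7684 +698 = 8382
adjust_airspeed(+10.62): V ← 28.45 +10.62 = 39.07 m/s
adjust_airspeed(+13.89): V ← 39.07 +13.89 = 52.96 m/s
throttle_to(4996): rpm ← 4996
final state: V = 52.96 m/s, rpm = 4996 → n = rpm/60 = 83.266667 rev/s
J = V / (n·D) = 52.96 / (83.266667 × 1.724) = 0.368926
regime bands: climb J<0.6766 | cruise [0.6766, 1.3532) | windmill J≥1.3532
J = 0.3689 → climb

J = 0.3689, regime = climb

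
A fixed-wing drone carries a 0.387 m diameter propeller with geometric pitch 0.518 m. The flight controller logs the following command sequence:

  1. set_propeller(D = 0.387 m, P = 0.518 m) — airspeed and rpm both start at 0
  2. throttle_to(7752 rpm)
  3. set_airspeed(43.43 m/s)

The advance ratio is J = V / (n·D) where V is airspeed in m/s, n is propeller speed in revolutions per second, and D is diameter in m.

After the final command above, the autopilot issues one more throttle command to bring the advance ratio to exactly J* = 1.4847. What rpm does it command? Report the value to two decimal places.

rpm = 4535.15

set_propeller: D = 0.387 m, P = 0.518 m (p = P/D = 1.338501); state ← (V=0, rpm=0)
throttle_to(7752): rpm ← 7752
set_airspeed(43.43): V ← 43.43 m/s
final state: V = 43.43 m/s, rpm = 7752 → n = rpm/60 = 129.200000 rev/s
target J* = 1.4847; solve J* = V/(n·D) for n: n = V/(J*·D) = 43.43/(1.4847 × 0.387) = 75.585790 rev/s
rpm = 60·n = 4535.147392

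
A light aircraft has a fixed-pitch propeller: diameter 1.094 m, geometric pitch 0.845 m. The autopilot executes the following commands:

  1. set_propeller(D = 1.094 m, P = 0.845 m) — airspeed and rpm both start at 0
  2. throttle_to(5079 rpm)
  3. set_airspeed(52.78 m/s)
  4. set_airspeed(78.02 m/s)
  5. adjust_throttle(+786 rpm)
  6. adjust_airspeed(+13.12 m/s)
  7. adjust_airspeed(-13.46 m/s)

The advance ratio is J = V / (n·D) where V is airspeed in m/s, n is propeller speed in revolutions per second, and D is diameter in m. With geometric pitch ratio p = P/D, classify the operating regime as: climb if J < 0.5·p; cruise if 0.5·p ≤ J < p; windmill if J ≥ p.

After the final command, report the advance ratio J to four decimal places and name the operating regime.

J = 0.7264, regime = cruise

set_propeller: D = 1.094 m, P = 0.845 m (p = P/D = 0.772395); state ← (V=0, rpm=0)
throttle_to(5079): rpm ← 5079
set_airspeed(52.78): V ← 52.78 m/s
set_airspeed(78.02): V ← 78.02 m/s
adjust_throttle(+786): rpm ← 5079 +786 = 5865
adjust_airspeed(+13.12): V ← 78.02 +13.12 = 91.14 m/s
adjust_airspeed(-13.46): V ← 91.14 -13.46 = 77.68 m/s
final state: V = 77.68 m/s, rpm = 5865 → n = rpm/60 = 97.750000 rev/s
J = V / (n·D) = 77.68 / (97.750000 × 1.094) = 0.726399
regime bands: climb J<0.3862 | cruise [0.3862, 0.7724) | windmill J≥0.7724
J = 0.7264 → cruise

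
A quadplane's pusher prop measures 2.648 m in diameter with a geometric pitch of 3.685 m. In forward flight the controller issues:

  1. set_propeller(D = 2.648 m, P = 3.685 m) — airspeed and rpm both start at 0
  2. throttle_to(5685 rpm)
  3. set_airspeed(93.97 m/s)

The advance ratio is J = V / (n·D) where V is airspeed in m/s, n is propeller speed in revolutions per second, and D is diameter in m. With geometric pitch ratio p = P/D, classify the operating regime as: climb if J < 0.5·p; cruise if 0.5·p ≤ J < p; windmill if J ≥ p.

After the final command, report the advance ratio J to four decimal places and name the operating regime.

set_propeller: D = 2.648 m, P = 3.685 m (p = P/D = 1.391616); state ← (V=0, rpm=0)
throttle_to(5685): rpm ← 5685
set_airspeed(93.97): V ← 93.97 m/s
final state: V = 93.97 m/s, rpm = 5685 → n = rpm/60 = 94.750000 rev/s
J = V / (n·D) = 93.97 / (94.750000 × 2.648) = 0.374535
regime bands: climb J<0.6958 | cruise [0.6958, 1.3916) | windmill J≥1.3916
J = 0.3745 → climb

J = 0.3745, regime = climb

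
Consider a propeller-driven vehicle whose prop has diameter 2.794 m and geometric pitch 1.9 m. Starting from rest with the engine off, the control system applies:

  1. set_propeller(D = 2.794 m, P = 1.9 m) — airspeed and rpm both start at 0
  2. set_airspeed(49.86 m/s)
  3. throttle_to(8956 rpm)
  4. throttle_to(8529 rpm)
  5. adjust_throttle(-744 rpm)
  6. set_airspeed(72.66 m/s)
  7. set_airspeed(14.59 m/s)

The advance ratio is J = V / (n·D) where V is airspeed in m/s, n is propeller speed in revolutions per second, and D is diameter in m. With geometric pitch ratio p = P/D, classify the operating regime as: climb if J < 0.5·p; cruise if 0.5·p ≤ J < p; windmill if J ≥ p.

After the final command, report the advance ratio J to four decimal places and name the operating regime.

J = 0.0402, regime = climb

set_propeller: D = 2.794 m, P = 1.9 m (p = P/D = 0.680029); state ← (V=0, rpm=0)
set_airspeed(49.86): V ← 49.86 m/s
throttle_to(8956): rpm ← 8956
throttle_to(8529): rpm ← 8529
adjust_throttle(-744): rpm ← 8529 -744 = 7785
set_airspeed(72.66): V ← 72.66 m/s
set_airspeed(14.59): V ← 14.59 m/s
final state: V = 14.59 m/s, rpm = 7785 → n = rpm/60 = 129.750000 rev/s
J = V / (n·D) = 14.59 / (129.750000 × 2.794) = 0.040246
regime bands: climb J<0.3400 | cruise [0.3400, 0.6800) | windmill J≥0.6800
J = 0.0402 → climb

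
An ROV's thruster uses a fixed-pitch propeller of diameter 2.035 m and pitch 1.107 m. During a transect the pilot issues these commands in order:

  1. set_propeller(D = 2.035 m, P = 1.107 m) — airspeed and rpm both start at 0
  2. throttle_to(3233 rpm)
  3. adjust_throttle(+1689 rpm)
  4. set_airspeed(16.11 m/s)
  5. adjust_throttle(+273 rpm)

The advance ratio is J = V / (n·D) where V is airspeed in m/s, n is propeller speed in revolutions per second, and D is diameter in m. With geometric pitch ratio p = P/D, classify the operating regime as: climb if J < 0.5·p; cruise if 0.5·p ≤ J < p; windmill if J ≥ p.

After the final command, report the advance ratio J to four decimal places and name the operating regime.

set_propeller: D = 2.035 m, P = 1.107 m (p = P/D = 0.543980); state ← (V=0, rpm=0)
throttle_to(3233): rpm ← 3233
adjust_throttle(+1689): rpm ← 3233 +1689 = 4922
set_airspeed(16.11): V ← 16.11 m/s
adjust_throttle(+273): rpm ← 4922 +273 = 5195
final state: V = 16.11 m/s, rpm = 5195 → n = rpm/60 = 86.583333 rev/s
J = V / (n·D) = 16.11 / (86.583333 × 2.035) = 0.091432
regime bands: climb J<0.2720 | cruise [0.2720, 0.5440) | windmill J≥0.5440
J = 0.0914 → climb

J = 0.0914, regime = climb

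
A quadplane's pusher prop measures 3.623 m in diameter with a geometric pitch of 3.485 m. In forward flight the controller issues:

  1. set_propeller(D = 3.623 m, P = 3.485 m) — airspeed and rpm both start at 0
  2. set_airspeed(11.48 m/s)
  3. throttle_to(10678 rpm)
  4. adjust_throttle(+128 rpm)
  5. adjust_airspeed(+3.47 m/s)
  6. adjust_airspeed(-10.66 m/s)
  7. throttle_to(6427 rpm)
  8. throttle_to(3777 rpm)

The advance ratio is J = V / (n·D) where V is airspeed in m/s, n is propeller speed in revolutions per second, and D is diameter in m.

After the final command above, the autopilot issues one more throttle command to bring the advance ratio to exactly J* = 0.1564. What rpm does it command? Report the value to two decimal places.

set_propeller: D = 3.623 m, P = 3.485 m (p = P/D = 0.961910); state ← (V=0, rpm=0)
set_airspeed(11.48): V ← 11.48 m/s
throttle_to(10678): rpm ← 10678
adjust_throttle(+128): rpm ← 10678 +128 = 10806
adjust_airspeed(+3.47): V ← 11.48 +3.47 = 14.95 m/s
adjust_airspeed(-10.66): V ← 14.95 -10.66 = 4.29 m/s
throttle_to(6427): rpm ← 6427
throttle_to(3777): rpm ← 3777
final state: V = 4.29 m/s, rpm = 3777 → n = rpm/60 = 62.950000 rev/s
target J* = 0.1564; solve J* = V/(n·D) for n: n = V/(J*·D) = 4.29/(0.1564 × 3.623) = 7.570982 rev/s
rpm = 60·n = 454.258916

rpm = 454.26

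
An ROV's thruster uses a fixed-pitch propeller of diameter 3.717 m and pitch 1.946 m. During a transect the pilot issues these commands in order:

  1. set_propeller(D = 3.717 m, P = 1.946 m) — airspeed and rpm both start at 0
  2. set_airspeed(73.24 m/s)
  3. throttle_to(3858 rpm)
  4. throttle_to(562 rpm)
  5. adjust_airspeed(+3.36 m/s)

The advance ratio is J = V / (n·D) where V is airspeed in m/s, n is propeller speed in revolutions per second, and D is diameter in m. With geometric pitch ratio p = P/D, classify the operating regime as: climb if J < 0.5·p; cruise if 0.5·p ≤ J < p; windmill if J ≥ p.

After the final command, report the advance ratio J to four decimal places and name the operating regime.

J = 2.2001, regime = windmill

set_propeller: D = 3.717 m, P = 1.946 m (p = P/D = 0.523540); state ← (V=0, rpm=0)
set_airspeed(73.24): V ← 73.24 m/s
throttle_to(3858): rpm ← 3858
throttle_to(562): rpm ← 562
adjust_airspeed(+3.36): V ← 73.24 +3.36 = 76.6 m/s
final state: V = 76.6 m/s, rpm = 562 → n = rpm/60 = 9.366667 rev/s
J = V / (n·D) = 76.6 / (9.366667 × 3.717) = 2.200144
regime bands: climb J<0.2618 | cruise [0.2618, 0.5235) | windmill J≥0.5235
J = 2.2001 → windmill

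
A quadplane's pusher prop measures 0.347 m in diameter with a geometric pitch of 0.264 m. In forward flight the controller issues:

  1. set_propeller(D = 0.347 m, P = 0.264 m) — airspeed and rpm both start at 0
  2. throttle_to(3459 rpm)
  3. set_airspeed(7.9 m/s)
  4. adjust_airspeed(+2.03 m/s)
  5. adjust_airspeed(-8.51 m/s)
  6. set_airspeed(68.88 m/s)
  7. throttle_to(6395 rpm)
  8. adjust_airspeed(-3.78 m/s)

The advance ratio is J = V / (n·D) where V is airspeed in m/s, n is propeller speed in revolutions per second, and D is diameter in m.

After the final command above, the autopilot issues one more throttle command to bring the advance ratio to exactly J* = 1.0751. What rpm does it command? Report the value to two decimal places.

set_propeller: D = 0.347 m, P = 0.264 m (p = P/D = 0.760807); state ← (V=0, rpm=0)
throttle_to(3459): rpm ← 3459
set_airspeed(7.9): V ← 7.9 m/s
adjust_airspeed(+2.03): V ← 7.9 +2.03 = 9.93 m/s
adjust_airspeed(-8.51): V ← 9.93 -8.51 = 1.42 m/s
set_airspeed(68.88): V ← 68.88 m/s
throttle_to(6395): rpm ← 6395
adjust_airspeed(-3.78): V ← 68.88 -3.78 = 65.1 m/s
final state: V = 65.1 m/s, rpm = 6395 → n = rpm/60 = 106.583333 rev/s
target J* = 1.0751; solve J* = V/(n·D) for n: n = V/(J*·D) = 65.1/(1.0751 × 0.347) = 174.502901 rev/s
rpm = 60·n = 10470.174077

rpm = 10470.17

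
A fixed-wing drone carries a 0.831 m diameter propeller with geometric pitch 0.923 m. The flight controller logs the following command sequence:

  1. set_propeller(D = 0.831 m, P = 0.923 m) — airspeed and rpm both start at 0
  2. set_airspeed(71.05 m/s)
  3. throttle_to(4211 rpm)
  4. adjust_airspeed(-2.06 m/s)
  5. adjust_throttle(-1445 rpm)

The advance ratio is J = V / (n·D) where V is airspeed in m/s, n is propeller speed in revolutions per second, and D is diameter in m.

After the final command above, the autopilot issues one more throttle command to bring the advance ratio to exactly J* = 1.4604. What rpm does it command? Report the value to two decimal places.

set_propeller: D = 0.831 m, P = 0.923 m (p = P/D = 1.110710); state ← (V=0, rpm=0)
set_airspeed(71.05): V ← 71.05 m/s
throttle_to(4211): rpm ← 4211
adjust_airspeed(-2.06): V ← 71.05 -2.06 = 68.99 m/s
adjust_throttle(-1445): rpm ← 4211 -1445 = 2766
final state: V = 68.99 m/s, rpm = 2766 → n = rpm/60 = 46.100000 rev/s
target J* = 1.4604; solve J* = V/(n·D) for n: n = V/(J*·D) = 68.99/(1.4604 × 0.831) = 56.847752 rev/s
rpm = 60·n = 3410.865131

rpm = 3410.87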